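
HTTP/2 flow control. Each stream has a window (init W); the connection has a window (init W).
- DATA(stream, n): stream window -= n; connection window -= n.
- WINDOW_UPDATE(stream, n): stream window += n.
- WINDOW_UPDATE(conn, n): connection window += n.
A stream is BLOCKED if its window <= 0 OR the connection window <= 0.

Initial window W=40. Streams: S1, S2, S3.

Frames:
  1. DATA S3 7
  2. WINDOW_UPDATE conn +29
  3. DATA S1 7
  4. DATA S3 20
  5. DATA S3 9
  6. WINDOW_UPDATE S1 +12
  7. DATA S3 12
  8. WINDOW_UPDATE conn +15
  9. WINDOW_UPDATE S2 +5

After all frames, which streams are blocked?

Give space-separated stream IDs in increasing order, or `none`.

Op 1: conn=33 S1=40 S2=40 S3=33 blocked=[]
Op 2: conn=62 S1=40 S2=40 S3=33 blocked=[]
Op 3: conn=55 S1=33 S2=40 S3=33 blocked=[]
Op 4: conn=35 S1=33 S2=40 S3=13 blocked=[]
Op 5: conn=26 S1=33 S2=40 S3=4 blocked=[]
Op 6: conn=26 S1=45 S2=40 S3=4 blocked=[]
Op 7: conn=14 S1=45 S2=40 S3=-8 blocked=[3]
Op 8: conn=29 S1=45 S2=40 S3=-8 blocked=[3]
Op 9: conn=29 S1=45 S2=45 S3=-8 blocked=[3]

Answer: S3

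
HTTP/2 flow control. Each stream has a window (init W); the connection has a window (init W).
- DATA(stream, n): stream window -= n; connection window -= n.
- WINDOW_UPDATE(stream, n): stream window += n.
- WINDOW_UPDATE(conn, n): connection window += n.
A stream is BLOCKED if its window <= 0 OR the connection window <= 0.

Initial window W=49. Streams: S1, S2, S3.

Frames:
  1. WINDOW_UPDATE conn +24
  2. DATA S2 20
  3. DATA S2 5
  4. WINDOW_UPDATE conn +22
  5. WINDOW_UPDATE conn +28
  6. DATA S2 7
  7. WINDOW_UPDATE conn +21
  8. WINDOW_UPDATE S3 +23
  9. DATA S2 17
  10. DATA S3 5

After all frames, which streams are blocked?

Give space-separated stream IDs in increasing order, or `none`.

Answer: S2

Derivation:
Op 1: conn=73 S1=49 S2=49 S3=49 blocked=[]
Op 2: conn=53 S1=49 S2=29 S3=49 blocked=[]
Op 3: conn=48 S1=49 S2=24 S3=49 blocked=[]
Op 4: conn=70 S1=49 S2=24 S3=49 blocked=[]
Op 5: conn=98 S1=49 S2=24 S3=49 blocked=[]
Op 6: conn=91 S1=49 S2=17 S3=49 blocked=[]
Op 7: conn=112 S1=49 S2=17 S3=49 blocked=[]
Op 8: conn=112 S1=49 S2=17 S3=72 blocked=[]
Op 9: conn=95 S1=49 S2=0 S3=72 blocked=[2]
Op 10: conn=90 S1=49 S2=0 S3=67 blocked=[2]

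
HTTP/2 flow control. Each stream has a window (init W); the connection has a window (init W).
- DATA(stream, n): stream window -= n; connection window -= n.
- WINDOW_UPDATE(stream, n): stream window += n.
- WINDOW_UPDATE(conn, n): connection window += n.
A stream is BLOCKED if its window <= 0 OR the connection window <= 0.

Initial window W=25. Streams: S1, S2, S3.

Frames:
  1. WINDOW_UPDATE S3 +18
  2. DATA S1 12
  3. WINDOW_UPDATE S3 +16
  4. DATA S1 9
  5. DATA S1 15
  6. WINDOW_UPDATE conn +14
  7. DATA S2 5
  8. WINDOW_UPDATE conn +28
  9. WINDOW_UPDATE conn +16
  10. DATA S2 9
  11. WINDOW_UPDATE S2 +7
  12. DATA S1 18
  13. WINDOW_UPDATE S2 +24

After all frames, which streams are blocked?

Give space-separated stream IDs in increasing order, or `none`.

Op 1: conn=25 S1=25 S2=25 S3=43 blocked=[]
Op 2: conn=13 S1=13 S2=25 S3=43 blocked=[]
Op 3: conn=13 S1=13 S2=25 S3=59 blocked=[]
Op 4: conn=4 S1=4 S2=25 S3=59 blocked=[]
Op 5: conn=-11 S1=-11 S2=25 S3=59 blocked=[1, 2, 3]
Op 6: conn=3 S1=-11 S2=25 S3=59 blocked=[1]
Op 7: conn=-2 S1=-11 S2=20 S3=59 blocked=[1, 2, 3]
Op 8: conn=26 S1=-11 S2=20 S3=59 blocked=[1]
Op 9: conn=42 S1=-11 S2=20 S3=59 blocked=[1]
Op 10: conn=33 S1=-11 S2=11 S3=59 blocked=[1]
Op 11: conn=33 S1=-11 S2=18 S3=59 blocked=[1]
Op 12: conn=15 S1=-29 S2=18 S3=59 blocked=[1]
Op 13: conn=15 S1=-29 S2=42 S3=59 blocked=[1]

Answer: S1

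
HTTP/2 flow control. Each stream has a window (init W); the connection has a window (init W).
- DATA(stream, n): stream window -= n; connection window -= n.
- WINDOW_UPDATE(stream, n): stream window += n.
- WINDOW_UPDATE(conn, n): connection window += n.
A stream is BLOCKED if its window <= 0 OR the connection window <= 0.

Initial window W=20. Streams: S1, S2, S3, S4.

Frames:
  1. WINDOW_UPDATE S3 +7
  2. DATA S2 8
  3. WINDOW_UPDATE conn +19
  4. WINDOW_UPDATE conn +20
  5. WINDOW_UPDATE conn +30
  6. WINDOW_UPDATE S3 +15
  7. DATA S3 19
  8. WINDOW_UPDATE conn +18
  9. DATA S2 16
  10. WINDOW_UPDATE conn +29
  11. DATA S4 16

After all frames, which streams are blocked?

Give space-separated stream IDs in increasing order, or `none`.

Op 1: conn=20 S1=20 S2=20 S3=27 S4=20 blocked=[]
Op 2: conn=12 S1=20 S2=12 S3=27 S4=20 blocked=[]
Op 3: conn=31 S1=20 S2=12 S3=27 S4=20 blocked=[]
Op 4: conn=51 S1=20 S2=12 S3=27 S4=20 blocked=[]
Op 5: conn=81 S1=20 S2=12 S3=27 S4=20 blocked=[]
Op 6: conn=81 S1=20 S2=12 S3=42 S4=20 blocked=[]
Op 7: conn=62 S1=20 S2=12 S3=23 S4=20 blocked=[]
Op 8: conn=80 S1=20 S2=12 S3=23 S4=20 blocked=[]
Op 9: conn=64 S1=20 S2=-4 S3=23 S4=20 blocked=[2]
Op 10: conn=93 S1=20 S2=-4 S3=23 S4=20 blocked=[2]
Op 11: conn=77 S1=20 S2=-4 S3=23 S4=4 blocked=[2]

Answer: S2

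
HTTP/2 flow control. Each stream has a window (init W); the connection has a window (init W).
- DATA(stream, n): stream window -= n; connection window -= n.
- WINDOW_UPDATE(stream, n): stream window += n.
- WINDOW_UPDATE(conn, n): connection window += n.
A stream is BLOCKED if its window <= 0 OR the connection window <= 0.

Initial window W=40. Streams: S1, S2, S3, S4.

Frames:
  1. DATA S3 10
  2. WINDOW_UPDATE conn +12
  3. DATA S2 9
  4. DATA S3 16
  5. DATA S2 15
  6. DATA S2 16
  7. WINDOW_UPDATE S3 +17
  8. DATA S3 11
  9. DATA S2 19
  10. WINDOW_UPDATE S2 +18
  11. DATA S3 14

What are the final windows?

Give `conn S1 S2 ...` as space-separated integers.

Op 1: conn=30 S1=40 S2=40 S3=30 S4=40 blocked=[]
Op 2: conn=42 S1=40 S2=40 S3=30 S4=40 blocked=[]
Op 3: conn=33 S1=40 S2=31 S3=30 S4=40 blocked=[]
Op 4: conn=17 S1=40 S2=31 S3=14 S4=40 blocked=[]
Op 5: conn=2 S1=40 S2=16 S3=14 S4=40 blocked=[]
Op 6: conn=-14 S1=40 S2=0 S3=14 S4=40 blocked=[1, 2, 3, 4]
Op 7: conn=-14 S1=40 S2=0 S3=31 S4=40 blocked=[1, 2, 3, 4]
Op 8: conn=-25 S1=40 S2=0 S3=20 S4=40 blocked=[1, 2, 3, 4]
Op 9: conn=-44 S1=40 S2=-19 S3=20 S4=40 blocked=[1, 2, 3, 4]
Op 10: conn=-44 S1=40 S2=-1 S3=20 S4=40 blocked=[1, 2, 3, 4]
Op 11: conn=-58 S1=40 S2=-1 S3=6 S4=40 blocked=[1, 2, 3, 4]

Answer: -58 40 -1 6 40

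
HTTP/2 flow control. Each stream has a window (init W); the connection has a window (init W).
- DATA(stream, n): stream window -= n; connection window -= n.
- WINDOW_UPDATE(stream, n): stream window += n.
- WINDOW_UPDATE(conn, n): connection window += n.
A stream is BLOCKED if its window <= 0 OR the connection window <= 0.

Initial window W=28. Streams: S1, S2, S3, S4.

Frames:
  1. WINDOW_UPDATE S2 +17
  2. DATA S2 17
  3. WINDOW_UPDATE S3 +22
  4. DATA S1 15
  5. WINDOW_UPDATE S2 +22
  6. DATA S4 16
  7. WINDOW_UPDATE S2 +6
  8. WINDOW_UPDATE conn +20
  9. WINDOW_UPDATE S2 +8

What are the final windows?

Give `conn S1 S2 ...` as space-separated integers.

Op 1: conn=28 S1=28 S2=45 S3=28 S4=28 blocked=[]
Op 2: conn=11 S1=28 S2=28 S3=28 S4=28 blocked=[]
Op 3: conn=11 S1=28 S2=28 S3=50 S4=28 blocked=[]
Op 4: conn=-4 S1=13 S2=28 S3=50 S4=28 blocked=[1, 2, 3, 4]
Op 5: conn=-4 S1=13 S2=50 S3=50 S4=28 blocked=[1, 2, 3, 4]
Op 6: conn=-20 S1=13 S2=50 S3=50 S4=12 blocked=[1, 2, 3, 4]
Op 7: conn=-20 S1=13 S2=56 S3=50 S4=12 blocked=[1, 2, 3, 4]
Op 8: conn=0 S1=13 S2=56 S3=50 S4=12 blocked=[1, 2, 3, 4]
Op 9: conn=0 S1=13 S2=64 S3=50 S4=12 blocked=[1, 2, 3, 4]

Answer: 0 13 64 50 12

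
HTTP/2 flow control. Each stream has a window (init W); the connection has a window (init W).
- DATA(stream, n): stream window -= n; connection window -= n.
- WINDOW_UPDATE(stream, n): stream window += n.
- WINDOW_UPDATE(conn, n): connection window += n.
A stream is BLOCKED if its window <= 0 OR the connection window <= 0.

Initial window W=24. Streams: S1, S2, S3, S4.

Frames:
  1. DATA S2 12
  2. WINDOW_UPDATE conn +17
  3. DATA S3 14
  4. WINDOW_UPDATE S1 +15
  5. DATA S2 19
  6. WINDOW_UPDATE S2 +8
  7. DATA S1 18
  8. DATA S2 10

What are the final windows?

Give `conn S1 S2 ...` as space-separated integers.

Answer: -32 21 -9 10 24

Derivation:
Op 1: conn=12 S1=24 S2=12 S3=24 S4=24 blocked=[]
Op 2: conn=29 S1=24 S2=12 S3=24 S4=24 blocked=[]
Op 3: conn=15 S1=24 S2=12 S3=10 S4=24 blocked=[]
Op 4: conn=15 S1=39 S2=12 S3=10 S4=24 blocked=[]
Op 5: conn=-4 S1=39 S2=-7 S3=10 S4=24 blocked=[1, 2, 3, 4]
Op 6: conn=-4 S1=39 S2=1 S3=10 S4=24 blocked=[1, 2, 3, 4]
Op 7: conn=-22 S1=21 S2=1 S3=10 S4=24 blocked=[1, 2, 3, 4]
Op 8: conn=-32 S1=21 S2=-9 S3=10 S4=24 blocked=[1, 2, 3, 4]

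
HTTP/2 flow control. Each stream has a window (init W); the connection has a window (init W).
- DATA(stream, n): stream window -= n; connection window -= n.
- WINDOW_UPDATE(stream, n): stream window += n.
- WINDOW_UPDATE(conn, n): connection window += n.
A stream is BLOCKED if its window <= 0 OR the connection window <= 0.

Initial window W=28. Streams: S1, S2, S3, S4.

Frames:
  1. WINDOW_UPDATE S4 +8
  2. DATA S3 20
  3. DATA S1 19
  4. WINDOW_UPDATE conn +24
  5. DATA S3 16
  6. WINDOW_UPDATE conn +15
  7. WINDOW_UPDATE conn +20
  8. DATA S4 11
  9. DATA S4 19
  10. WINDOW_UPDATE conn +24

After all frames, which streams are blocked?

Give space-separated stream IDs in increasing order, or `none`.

Op 1: conn=28 S1=28 S2=28 S3=28 S4=36 blocked=[]
Op 2: conn=8 S1=28 S2=28 S3=8 S4=36 blocked=[]
Op 3: conn=-11 S1=9 S2=28 S3=8 S4=36 blocked=[1, 2, 3, 4]
Op 4: conn=13 S1=9 S2=28 S3=8 S4=36 blocked=[]
Op 5: conn=-3 S1=9 S2=28 S3=-8 S4=36 blocked=[1, 2, 3, 4]
Op 6: conn=12 S1=9 S2=28 S3=-8 S4=36 blocked=[3]
Op 7: conn=32 S1=9 S2=28 S3=-8 S4=36 blocked=[3]
Op 8: conn=21 S1=9 S2=28 S3=-8 S4=25 blocked=[3]
Op 9: conn=2 S1=9 S2=28 S3=-8 S4=6 blocked=[3]
Op 10: conn=26 S1=9 S2=28 S3=-8 S4=6 blocked=[3]

Answer: S3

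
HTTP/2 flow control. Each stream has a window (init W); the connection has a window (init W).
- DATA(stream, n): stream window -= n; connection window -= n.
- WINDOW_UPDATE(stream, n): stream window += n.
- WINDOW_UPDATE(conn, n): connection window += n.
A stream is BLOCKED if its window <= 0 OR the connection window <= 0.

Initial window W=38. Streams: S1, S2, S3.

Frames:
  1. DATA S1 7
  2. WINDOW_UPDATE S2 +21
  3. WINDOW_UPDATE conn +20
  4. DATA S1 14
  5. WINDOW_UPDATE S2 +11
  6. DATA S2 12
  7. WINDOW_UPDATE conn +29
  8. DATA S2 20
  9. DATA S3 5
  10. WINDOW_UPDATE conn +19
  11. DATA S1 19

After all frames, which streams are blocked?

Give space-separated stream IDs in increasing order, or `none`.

Answer: S1

Derivation:
Op 1: conn=31 S1=31 S2=38 S3=38 blocked=[]
Op 2: conn=31 S1=31 S2=59 S3=38 blocked=[]
Op 3: conn=51 S1=31 S2=59 S3=38 blocked=[]
Op 4: conn=37 S1=17 S2=59 S3=38 blocked=[]
Op 5: conn=37 S1=17 S2=70 S3=38 blocked=[]
Op 6: conn=25 S1=17 S2=58 S3=38 blocked=[]
Op 7: conn=54 S1=17 S2=58 S3=38 blocked=[]
Op 8: conn=34 S1=17 S2=38 S3=38 blocked=[]
Op 9: conn=29 S1=17 S2=38 S3=33 blocked=[]
Op 10: conn=48 S1=17 S2=38 S3=33 blocked=[]
Op 11: conn=29 S1=-2 S2=38 S3=33 blocked=[1]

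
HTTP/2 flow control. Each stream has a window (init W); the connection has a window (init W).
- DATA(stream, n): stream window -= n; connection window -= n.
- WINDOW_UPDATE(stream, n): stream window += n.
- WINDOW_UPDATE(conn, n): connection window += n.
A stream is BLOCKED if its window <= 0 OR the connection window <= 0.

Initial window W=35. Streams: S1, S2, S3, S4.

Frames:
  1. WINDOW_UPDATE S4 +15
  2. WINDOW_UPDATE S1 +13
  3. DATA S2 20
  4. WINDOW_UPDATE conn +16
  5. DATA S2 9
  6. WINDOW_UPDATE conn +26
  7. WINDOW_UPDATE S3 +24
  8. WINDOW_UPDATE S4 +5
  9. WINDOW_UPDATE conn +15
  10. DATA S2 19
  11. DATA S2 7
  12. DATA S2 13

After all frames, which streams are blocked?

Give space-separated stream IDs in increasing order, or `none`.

Answer: S2

Derivation:
Op 1: conn=35 S1=35 S2=35 S3=35 S4=50 blocked=[]
Op 2: conn=35 S1=48 S2=35 S3=35 S4=50 blocked=[]
Op 3: conn=15 S1=48 S2=15 S3=35 S4=50 blocked=[]
Op 4: conn=31 S1=48 S2=15 S3=35 S4=50 blocked=[]
Op 5: conn=22 S1=48 S2=6 S3=35 S4=50 blocked=[]
Op 6: conn=48 S1=48 S2=6 S3=35 S4=50 blocked=[]
Op 7: conn=48 S1=48 S2=6 S3=59 S4=50 blocked=[]
Op 8: conn=48 S1=48 S2=6 S3=59 S4=55 blocked=[]
Op 9: conn=63 S1=48 S2=6 S3=59 S4=55 blocked=[]
Op 10: conn=44 S1=48 S2=-13 S3=59 S4=55 blocked=[2]
Op 11: conn=37 S1=48 S2=-20 S3=59 S4=55 blocked=[2]
Op 12: conn=24 S1=48 S2=-33 S3=59 S4=55 blocked=[2]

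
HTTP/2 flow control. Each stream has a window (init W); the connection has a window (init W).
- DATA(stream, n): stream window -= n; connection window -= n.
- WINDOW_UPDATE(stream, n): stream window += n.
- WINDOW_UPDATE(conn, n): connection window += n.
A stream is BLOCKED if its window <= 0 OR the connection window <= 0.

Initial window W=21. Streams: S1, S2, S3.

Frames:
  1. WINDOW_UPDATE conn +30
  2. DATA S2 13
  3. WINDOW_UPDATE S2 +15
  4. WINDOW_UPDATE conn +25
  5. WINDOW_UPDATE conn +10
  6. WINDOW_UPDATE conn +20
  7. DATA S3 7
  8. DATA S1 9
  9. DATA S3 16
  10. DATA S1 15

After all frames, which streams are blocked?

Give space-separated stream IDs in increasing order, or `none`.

Answer: S1 S3

Derivation:
Op 1: conn=51 S1=21 S2=21 S3=21 blocked=[]
Op 2: conn=38 S1=21 S2=8 S3=21 blocked=[]
Op 3: conn=38 S1=21 S2=23 S3=21 blocked=[]
Op 4: conn=63 S1=21 S2=23 S3=21 blocked=[]
Op 5: conn=73 S1=21 S2=23 S3=21 blocked=[]
Op 6: conn=93 S1=21 S2=23 S3=21 blocked=[]
Op 7: conn=86 S1=21 S2=23 S3=14 blocked=[]
Op 8: conn=77 S1=12 S2=23 S3=14 blocked=[]
Op 9: conn=61 S1=12 S2=23 S3=-2 blocked=[3]
Op 10: conn=46 S1=-3 S2=23 S3=-2 blocked=[1, 3]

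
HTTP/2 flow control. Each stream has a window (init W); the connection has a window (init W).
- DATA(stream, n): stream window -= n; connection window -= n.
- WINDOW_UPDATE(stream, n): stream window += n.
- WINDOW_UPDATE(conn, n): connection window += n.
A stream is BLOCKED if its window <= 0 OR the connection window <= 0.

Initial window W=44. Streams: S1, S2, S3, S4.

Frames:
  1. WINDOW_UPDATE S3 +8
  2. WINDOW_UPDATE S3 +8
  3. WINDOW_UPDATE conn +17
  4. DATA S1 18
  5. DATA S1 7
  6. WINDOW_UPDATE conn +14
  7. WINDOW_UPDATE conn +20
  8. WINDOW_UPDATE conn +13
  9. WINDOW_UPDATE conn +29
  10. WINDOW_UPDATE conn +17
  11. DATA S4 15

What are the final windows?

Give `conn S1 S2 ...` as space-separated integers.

Answer: 114 19 44 60 29

Derivation:
Op 1: conn=44 S1=44 S2=44 S3=52 S4=44 blocked=[]
Op 2: conn=44 S1=44 S2=44 S3=60 S4=44 blocked=[]
Op 3: conn=61 S1=44 S2=44 S3=60 S4=44 blocked=[]
Op 4: conn=43 S1=26 S2=44 S3=60 S4=44 blocked=[]
Op 5: conn=36 S1=19 S2=44 S3=60 S4=44 blocked=[]
Op 6: conn=50 S1=19 S2=44 S3=60 S4=44 blocked=[]
Op 7: conn=70 S1=19 S2=44 S3=60 S4=44 blocked=[]
Op 8: conn=83 S1=19 S2=44 S3=60 S4=44 blocked=[]
Op 9: conn=112 S1=19 S2=44 S3=60 S4=44 blocked=[]
Op 10: conn=129 S1=19 S2=44 S3=60 S4=44 blocked=[]
Op 11: conn=114 S1=19 S2=44 S3=60 S4=29 blocked=[]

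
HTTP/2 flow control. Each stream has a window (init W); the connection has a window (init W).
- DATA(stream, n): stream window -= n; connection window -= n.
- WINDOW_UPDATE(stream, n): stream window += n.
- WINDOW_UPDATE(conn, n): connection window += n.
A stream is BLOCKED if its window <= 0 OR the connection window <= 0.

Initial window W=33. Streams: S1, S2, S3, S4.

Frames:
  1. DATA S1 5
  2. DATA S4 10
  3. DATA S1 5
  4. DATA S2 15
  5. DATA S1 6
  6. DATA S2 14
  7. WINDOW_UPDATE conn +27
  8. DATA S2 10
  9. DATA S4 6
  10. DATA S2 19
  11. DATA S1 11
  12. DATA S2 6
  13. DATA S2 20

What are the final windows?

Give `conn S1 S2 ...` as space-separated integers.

Op 1: conn=28 S1=28 S2=33 S3=33 S4=33 blocked=[]
Op 2: conn=18 S1=28 S2=33 S3=33 S4=23 blocked=[]
Op 3: conn=13 S1=23 S2=33 S3=33 S4=23 blocked=[]
Op 4: conn=-2 S1=23 S2=18 S3=33 S4=23 blocked=[1, 2, 3, 4]
Op 5: conn=-8 S1=17 S2=18 S3=33 S4=23 blocked=[1, 2, 3, 4]
Op 6: conn=-22 S1=17 S2=4 S3=33 S4=23 blocked=[1, 2, 3, 4]
Op 7: conn=5 S1=17 S2=4 S3=33 S4=23 blocked=[]
Op 8: conn=-5 S1=17 S2=-6 S3=33 S4=23 blocked=[1, 2, 3, 4]
Op 9: conn=-11 S1=17 S2=-6 S3=33 S4=17 blocked=[1, 2, 3, 4]
Op 10: conn=-30 S1=17 S2=-25 S3=33 S4=17 blocked=[1, 2, 3, 4]
Op 11: conn=-41 S1=6 S2=-25 S3=33 S4=17 blocked=[1, 2, 3, 4]
Op 12: conn=-47 S1=6 S2=-31 S3=33 S4=17 blocked=[1, 2, 3, 4]
Op 13: conn=-67 S1=6 S2=-51 S3=33 S4=17 blocked=[1, 2, 3, 4]

Answer: -67 6 -51 33 17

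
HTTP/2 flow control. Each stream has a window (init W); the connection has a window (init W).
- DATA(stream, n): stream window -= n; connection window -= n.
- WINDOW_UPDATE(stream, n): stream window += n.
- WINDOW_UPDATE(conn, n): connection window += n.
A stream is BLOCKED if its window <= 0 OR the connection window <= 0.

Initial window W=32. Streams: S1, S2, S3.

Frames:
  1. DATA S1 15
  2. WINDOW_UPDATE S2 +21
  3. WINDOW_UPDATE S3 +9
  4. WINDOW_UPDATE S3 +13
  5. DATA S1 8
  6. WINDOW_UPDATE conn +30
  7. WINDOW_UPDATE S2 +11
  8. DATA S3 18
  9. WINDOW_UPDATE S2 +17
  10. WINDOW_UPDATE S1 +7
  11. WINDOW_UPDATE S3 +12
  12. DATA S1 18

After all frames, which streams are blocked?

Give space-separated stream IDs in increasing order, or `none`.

Answer: S1

Derivation:
Op 1: conn=17 S1=17 S2=32 S3=32 blocked=[]
Op 2: conn=17 S1=17 S2=53 S3=32 blocked=[]
Op 3: conn=17 S1=17 S2=53 S3=41 blocked=[]
Op 4: conn=17 S1=17 S2=53 S3=54 blocked=[]
Op 5: conn=9 S1=9 S2=53 S3=54 blocked=[]
Op 6: conn=39 S1=9 S2=53 S3=54 blocked=[]
Op 7: conn=39 S1=9 S2=64 S3=54 blocked=[]
Op 8: conn=21 S1=9 S2=64 S3=36 blocked=[]
Op 9: conn=21 S1=9 S2=81 S3=36 blocked=[]
Op 10: conn=21 S1=16 S2=81 S3=36 blocked=[]
Op 11: conn=21 S1=16 S2=81 S3=48 blocked=[]
Op 12: conn=3 S1=-2 S2=81 S3=48 blocked=[1]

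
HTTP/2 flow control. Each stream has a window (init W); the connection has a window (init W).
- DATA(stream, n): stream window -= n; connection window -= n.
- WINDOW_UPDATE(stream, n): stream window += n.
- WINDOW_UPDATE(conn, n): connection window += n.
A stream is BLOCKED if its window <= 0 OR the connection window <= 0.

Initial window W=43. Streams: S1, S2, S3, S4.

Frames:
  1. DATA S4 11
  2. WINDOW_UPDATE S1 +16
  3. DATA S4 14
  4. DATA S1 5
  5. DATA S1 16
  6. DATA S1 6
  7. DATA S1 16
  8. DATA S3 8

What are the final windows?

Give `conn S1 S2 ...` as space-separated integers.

Op 1: conn=32 S1=43 S2=43 S3=43 S4=32 blocked=[]
Op 2: conn=32 S1=59 S2=43 S3=43 S4=32 blocked=[]
Op 3: conn=18 S1=59 S2=43 S3=43 S4=18 blocked=[]
Op 4: conn=13 S1=54 S2=43 S3=43 S4=18 blocked=[]
Op 5: conn=-3 S1=38 S2=43 S3=43 S4=18 blocked=[1, 2, 3, 4]
Op 6: conn=-9 S1=32 S2=43 S3=43 S4=18 blocked=[1, 2, 3, 4]
Op 7: conn=-25 S1=16 S2=43 S3=43 S4=18 blocked=[1, 2, 3, 4]
Op 8: conn=-33 S1=16 S2=43 S3=35 S4=18 blocked=[1, 2, 3, 4]

Answer: -33 16 43 35 18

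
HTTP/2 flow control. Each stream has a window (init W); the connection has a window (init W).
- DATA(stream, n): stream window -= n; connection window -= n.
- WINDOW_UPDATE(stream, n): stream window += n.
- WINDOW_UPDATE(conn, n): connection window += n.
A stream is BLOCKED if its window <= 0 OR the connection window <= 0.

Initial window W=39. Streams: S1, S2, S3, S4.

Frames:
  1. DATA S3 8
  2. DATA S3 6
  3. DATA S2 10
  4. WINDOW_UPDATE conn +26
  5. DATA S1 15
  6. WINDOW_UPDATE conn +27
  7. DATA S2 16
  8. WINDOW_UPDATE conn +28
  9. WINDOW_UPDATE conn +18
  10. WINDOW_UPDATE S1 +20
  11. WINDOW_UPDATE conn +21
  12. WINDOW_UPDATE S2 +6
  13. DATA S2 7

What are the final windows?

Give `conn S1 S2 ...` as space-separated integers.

Answer: 97 44 12 25 39

Derivation:
Op 1: conn=31 S1=39 S2=39 S3=31 S4=39 blocked=[]
Op 2: conn=25 S1=39 S2=39 S3=25 S4=39 blocked=[]
Op 3: conn=15 S1=39 S2=29 S3=25 S4=39 blocked=[]
Op 4: conn=41 S1=39 S2=29 S3=25 S4=39 blocked=[]
Op 5: conn=26 S1=24 S2=29 S3=25 S4=39 blocked=[]
Op 6: conn=53 S1=24 S2=29 S3=25 S4=39 blocked=[]
Op 7: conn=37 S1=24 S2=13 S3=25 S4=39 blocked=[]
Op 8: conn=65 S1=24 S2=13 S3=25 S4=39 blocked=[]
Op 9: conn=83 S1=24 S2=13 S3=25 S4=39 blocked=[]
Op 10: conn=83 S1=44 S2=13 S3=25 S4=39 blocked=[]
Op 11: conn=104 S1=44 S2=13 S3=25 S4=39 blocked=[]
Op 12: conn=104 S1=44 S2=19 S3=25 S4=39 blocked=[]
Op 13: conn=97 S1=44 S2=12 S3=25 S4=39 blocked=[]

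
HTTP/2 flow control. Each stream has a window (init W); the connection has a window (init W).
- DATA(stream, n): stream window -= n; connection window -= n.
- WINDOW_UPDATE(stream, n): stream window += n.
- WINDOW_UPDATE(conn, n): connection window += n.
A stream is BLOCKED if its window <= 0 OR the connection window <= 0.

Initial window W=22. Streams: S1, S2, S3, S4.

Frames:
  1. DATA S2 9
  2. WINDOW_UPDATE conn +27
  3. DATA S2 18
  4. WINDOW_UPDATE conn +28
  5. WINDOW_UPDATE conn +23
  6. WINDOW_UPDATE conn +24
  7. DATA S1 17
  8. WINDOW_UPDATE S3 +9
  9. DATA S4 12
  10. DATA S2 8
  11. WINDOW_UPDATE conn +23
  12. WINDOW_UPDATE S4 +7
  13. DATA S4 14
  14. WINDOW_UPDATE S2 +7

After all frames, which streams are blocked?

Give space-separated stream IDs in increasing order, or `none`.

Answer: S2

Derivation:
Op 1: conn=13 S1=22 S2=13 S3=22 S4=22 blocked=[]
Op 2: conn=40 S1=22 S2=13 S3=22 S4=22 blocked=[]
Op 3: conn=22 S1=22 S2=-5 S3=22 S4=22 blocked=[2]
Op 4: conn=50 S1=22 S2=-5 S3=22 S4=22 blocked=[2]
Op 5: conn=73 S1=22 S2=-5 S3=22 S4=22 blocked=[2]
Op 6: conn=97 S1=22 S2=-5 S3=22 S4=22 blocked=[2]
Op 7: conn=80 S1=5 S2=-5 S3=22 S4=22 blocked=[2]
Op 8: conn=80 S1=5 S2=-5 S3=31 S4=22 blocked=[2]
Op 9: conn=68 S1=5 S2=-5 S3=31 S4=10 blocked=[2]
Op 10: conn=60 S1=5 S2=-13 S3=31 S4=10 blocked=[2]
Op 11: conn=83 S1=5 S2=-13 S3=31 S4=10 blocked=[2]
Op 12: conn=83 S1=5 S2=-13 S3=31 S4=17 blocked=[2]
Op 13: conn=69 S1=5 S2=-13 S3=31 S4=3 blocked=[2]
Op 14: conn=69 S1=5 S2=-6 S3=31 S4=3 blocked=[2]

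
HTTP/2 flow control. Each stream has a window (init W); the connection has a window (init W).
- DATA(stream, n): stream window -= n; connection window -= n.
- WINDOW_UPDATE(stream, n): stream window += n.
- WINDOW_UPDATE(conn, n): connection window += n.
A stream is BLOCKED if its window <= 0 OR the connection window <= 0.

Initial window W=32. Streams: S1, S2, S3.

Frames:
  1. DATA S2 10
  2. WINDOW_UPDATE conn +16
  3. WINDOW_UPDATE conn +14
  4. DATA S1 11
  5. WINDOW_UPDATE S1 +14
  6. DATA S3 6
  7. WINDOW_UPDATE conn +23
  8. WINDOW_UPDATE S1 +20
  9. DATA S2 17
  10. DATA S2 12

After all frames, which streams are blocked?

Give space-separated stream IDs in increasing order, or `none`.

Op 1: conn=22 S1=32 S2=22 S3=32 blocked=[]
Op 2: conn=38 S1=32 S2=22 S3=32 blocked=[]
Op 3: conn=52 S1=32 S2=22 S3=32 blocked=[]
Op 4: conn=41 S1=21 S2=22 S3=32 blocked=[]
Op 5: conn=41 S1=35 S2=22 S3=32 blocked=[]
Op 6: conn=35 S1=35 S2=22 S3=26 blocked=[]
Op 7: conn=58 S1=35 S2=22 S3=26 blocked=[]
Op 8: conn=58 S1=55 S2=22 S3=26 blocked=[]
Op 9: conn=41 S1=55 S2=5 S3=26 blocked=[]
Op 10: conn=29 S1=55 S2=-7 S3=26 blocked=[2]

Answer: S2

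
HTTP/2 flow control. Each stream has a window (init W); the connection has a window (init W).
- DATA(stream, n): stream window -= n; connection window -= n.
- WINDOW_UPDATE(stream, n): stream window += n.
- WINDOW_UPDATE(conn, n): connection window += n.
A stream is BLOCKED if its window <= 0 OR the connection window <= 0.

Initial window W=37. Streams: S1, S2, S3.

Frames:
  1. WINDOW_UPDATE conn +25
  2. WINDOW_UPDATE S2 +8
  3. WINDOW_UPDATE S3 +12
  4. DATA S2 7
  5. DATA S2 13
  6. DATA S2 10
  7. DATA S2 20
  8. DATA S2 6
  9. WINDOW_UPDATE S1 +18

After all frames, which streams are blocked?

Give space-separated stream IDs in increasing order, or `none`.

Answer: S2

Derivation:
Op 1: conn=62 S1=37 S2=37 S3=37 blocked=[]
Op 2: conn=62 S1=37 S2=45 S3=37 blocked=[]
Op 3: conn=62 S1=37 S2=45 S3=49 blocked=[]
Op 4: conn=55 S1=37 S2=38 S3=49 blocked=[]
Op 5: conn=42 S1=37 S2=25 S3=49 blocked=[]
Op 6: conn=32 S1=37 S2=15 S3=49 blocked=[]
Op 7: conn=12 S1=37 S2=-5 S3=49 blocked=[2]
Op 8: conn=6 S1=37 S2=-11 S3=49 blocked=[2]
Op 9: conn=6 S1=55 S2=-11 S3=49 blocked=[2]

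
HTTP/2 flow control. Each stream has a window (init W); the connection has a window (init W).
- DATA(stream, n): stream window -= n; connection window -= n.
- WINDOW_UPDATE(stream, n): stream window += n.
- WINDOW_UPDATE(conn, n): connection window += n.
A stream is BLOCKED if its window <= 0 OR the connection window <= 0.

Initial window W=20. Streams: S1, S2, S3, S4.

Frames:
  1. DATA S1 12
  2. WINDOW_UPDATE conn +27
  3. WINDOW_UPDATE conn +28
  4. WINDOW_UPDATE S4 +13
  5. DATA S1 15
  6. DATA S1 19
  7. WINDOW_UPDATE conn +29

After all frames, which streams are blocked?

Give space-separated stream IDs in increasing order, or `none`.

Op 1: conn=8 S1=8 S2=20 S3=20 S4=20 blocked=[]
Op 2: conn=35 S1=8 S2=20 S3=20 S4=20 blocked=[]
Op 3: conn=63 S1=8 S2=20 S3=20 S4=20 blocked=[]
Op 4: conn=63 S1=8 S2=20 S3=20 S4=33 blocked=[]
Op 5: conn=48 S1=-7 S2=20 S3=20 S4=33 blocked=[1]
Op 6: conn=29 S1=-26 S2=20 S3=20 S4=33 blocked=[1]
Op 7: conn=58 S1=-26 S2=20 S3=20 S4=33 blocked=[1]

Answer: S1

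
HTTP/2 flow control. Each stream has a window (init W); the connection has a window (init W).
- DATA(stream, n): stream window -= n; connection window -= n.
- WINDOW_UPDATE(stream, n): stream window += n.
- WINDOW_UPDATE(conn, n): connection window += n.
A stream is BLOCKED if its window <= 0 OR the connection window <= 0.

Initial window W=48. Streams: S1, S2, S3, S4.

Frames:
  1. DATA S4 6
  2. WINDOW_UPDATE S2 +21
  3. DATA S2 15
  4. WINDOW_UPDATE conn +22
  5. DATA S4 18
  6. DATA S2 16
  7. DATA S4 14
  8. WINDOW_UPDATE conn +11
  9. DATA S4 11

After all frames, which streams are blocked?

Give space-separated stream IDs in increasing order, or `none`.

Answer: S4

Derivation:
Op 1: conn=42 S1=48 S2=48 S3=48 S4=42 blocked=[]
Op 2: conn=42 S1=48 S2=69 S3=48 S4=42 blocked=[]
Op 3: conn=27 S1=48 S2=54 S3=48 S4=42 blocked=[]
Op 4: conn=49 S1=48 S2=54 S3=48 S4=42 blocked=[]
Op 5: conn=31 S1=48 S2=54 S3=48 S4=24 blocked=[]
Op 6: conn=15 S1=48 S2=38 S3=48 S4=24 blocked=[]
Op 7: conn=1 S1=48 S2=38 S3=48 S4=10 blocked=[]
Op 8: conn=12 S1=48 S2=38 S3=48 S4=10 blocked=[]
Op 9: conn=1 S1=48 S2=38 S3=48 S4=-1 blocked=[4]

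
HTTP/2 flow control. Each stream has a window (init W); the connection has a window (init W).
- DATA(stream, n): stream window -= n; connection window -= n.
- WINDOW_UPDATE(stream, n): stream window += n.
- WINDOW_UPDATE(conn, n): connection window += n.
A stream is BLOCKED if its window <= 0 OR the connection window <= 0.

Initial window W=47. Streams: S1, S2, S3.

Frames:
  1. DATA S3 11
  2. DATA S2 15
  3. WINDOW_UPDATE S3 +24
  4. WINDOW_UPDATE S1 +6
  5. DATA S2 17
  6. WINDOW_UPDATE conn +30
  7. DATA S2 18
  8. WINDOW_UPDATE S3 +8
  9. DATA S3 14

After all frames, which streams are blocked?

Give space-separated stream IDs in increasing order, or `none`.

Answer: S2

Derivation:
Op 1: conn=36 S1=47 S2=47 S3=36 blocked=[]
Op 2: conn=21 S1=47 S2=32 S3=36 blocked=[]
Op 3: conn=21 S1=47 S2=32 S3=60 blocked=[]
Op 4: conn=21 S1=53 S2=32 S3=60 blocked=[]
Op 5: conn=4 S1=53 S2=15 S3=60 blocked=[]
Op 6: conn=34 S1=53 S2=15 S3=60 blocked=[]
Op 7: conn=16 S1=53 S2=-3 S3=60 blocked=[2]
Op 8: conn=16 S1=53 S2=-3 S3=68 blocked=[2]
Op 9: conn=2 S1=53 S2=-3 S3=54 blocked=[2]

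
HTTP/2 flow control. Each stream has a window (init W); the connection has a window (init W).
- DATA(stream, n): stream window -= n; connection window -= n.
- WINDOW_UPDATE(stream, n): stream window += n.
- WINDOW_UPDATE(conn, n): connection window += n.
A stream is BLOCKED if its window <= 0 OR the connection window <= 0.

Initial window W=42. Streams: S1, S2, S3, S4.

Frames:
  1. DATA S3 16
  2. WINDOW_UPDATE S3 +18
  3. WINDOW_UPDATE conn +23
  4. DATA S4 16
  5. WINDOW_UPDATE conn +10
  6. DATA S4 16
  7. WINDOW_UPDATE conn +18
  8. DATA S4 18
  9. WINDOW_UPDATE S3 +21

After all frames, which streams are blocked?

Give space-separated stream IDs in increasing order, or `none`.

Answer: S4

Derivation:
Op 1: conn=26 S1=42 S2=42 S3=26 S4=42 blocked=[]
Op 2: conn=26 S1=42 S2=42 S3=44 S4=42 blocked=[]
Op 3: conn=49 S1=42 S2=42 S3=44 S4=42 blocked=[]
Op 4: conn=33 S1=42 S2=42 S3=44 S4=26 blocked=[]
Op 5: conn=43 S1=42 S2=42 S3=44 S4=26 blocked=[]
Op 6: conn=27 S1=42 S2=42 S3=44 S4=10 blocked=[]
Op 7: conn=45 S1=42 S2=42 S3=44 S4=10 blocked=[]
Op 8: conn=27 S1=42 S2=42 S3=44 S4=-8 blocked=[4]
Op 9: conn=27 S1=42 S2=42 S3=65 S4=-8 blocked=[4]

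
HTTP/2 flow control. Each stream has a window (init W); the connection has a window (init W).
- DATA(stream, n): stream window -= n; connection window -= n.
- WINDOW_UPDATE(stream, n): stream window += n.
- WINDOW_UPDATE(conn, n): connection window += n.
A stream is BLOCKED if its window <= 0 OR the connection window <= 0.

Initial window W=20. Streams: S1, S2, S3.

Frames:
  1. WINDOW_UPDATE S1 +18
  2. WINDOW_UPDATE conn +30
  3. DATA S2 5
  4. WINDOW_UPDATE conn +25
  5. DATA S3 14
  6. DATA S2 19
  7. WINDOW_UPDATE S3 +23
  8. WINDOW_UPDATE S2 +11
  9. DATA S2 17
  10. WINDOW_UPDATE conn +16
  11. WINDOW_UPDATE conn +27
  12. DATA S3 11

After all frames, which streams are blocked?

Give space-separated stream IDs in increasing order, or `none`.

Answer: S2

Derivation:
Op 1: conn=20 S1=38 S2=20 S3=20 blocked=[]
Op 2: conn=50 S1=38 S2=20 S3=20 blocked=[]
Op 3: conn=45 S1=38 S2=15 S3=20 blocked=[]
Op 4: conn=70 S1=38 S2=15 S3=20 blocked=[]
Op 5: conn=56 S1=38 S2=15 S3=6 blocked=[]
Op 6: conn=37 S1=38 S2=-4 S3=6 blocked=[2]
Op 7: conn=37 S1=38 S2=-4 S3=29 blocked=[2]
Op 8: conn=37 S1=38 S2=7 S3=29 blocked=[]
Op 9: conn=20 S1=38 S2=-10 S3=29 blocked=[2]
Op 10: conn=36 S1=38 S2=-10 S3=29 blocked=[2]
Op 11: conn=63 S1=38 S2=-10 S3=29 blocked=[2]
Op 12: conn=52 S1=38 S2=-10 S3=18 blocked=[2]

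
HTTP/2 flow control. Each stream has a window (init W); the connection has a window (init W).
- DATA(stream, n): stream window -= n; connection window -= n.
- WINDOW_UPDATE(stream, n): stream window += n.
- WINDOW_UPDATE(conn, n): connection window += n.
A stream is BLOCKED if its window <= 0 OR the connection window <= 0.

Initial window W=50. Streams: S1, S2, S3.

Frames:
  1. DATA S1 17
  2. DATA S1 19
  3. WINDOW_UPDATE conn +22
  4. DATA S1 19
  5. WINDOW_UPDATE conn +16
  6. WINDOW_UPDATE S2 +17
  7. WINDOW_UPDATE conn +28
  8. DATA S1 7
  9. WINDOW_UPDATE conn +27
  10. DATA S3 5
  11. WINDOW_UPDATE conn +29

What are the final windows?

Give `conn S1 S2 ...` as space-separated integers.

Answer: 105 -12 67 45

Derivation:
Op 1: conn=33 S1=33 S2=50 S3=50 blocked=[]
Op 2: conn=14 S1=14 S2=50 S3=50 blocked=[]
Op 3: conn=36 S1=14 S2=50 S3=50 blocked=[]
Op 4: conn=17 S1=-5 S2=50 S3=50 blocked=[1]
Op 5: conn=33 S1=-5 S2=50 S3=50 blocked=[1]
Op 6: conn=33 S1=-5 S2=67 S3=50 blocked=[1]
Op 7: conn=61 S1=-5 S2=67 S3=50 blocked=[1]
Op 8: conn=54 S1=-12 S2=67 S3=50 blocked=[1]
Op 9: conn=81 S1=-12 S2=67 S3=50 blocked=[1]
Op 10: conn=76 S1=-12 S2=67 S3=45 blocked=[1]
Op 11: conn=105 S1=-12 S2=67 S3=45 blocked=[1]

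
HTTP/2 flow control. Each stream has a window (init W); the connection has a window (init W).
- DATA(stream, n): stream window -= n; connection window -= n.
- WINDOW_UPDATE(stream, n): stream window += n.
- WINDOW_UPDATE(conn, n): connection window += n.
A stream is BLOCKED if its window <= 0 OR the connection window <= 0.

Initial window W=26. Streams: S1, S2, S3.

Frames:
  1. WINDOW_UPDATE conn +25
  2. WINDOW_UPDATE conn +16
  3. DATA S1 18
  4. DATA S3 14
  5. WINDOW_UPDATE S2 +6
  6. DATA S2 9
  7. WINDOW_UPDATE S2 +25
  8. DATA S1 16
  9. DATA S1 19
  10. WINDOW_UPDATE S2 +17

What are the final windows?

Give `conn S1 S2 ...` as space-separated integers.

Op 1: conn=51 S1=26 S2=26 S3=26 blocked=[]
Op 2: conn=67 S1=26 S2=26 S3=26 blocked=[]
Op 3: conn=49 S1=8 S2=26 S3=26 blocked=[]
Op 4: conn=35 S1=8 S2=26 S3=12 blocked=[]
Op 5: conn=35 S1=8 S2=32 S3=12 blocked=[]
Op 6: conn=26 S1=8 S2=23 S3=12 blocked=[]
Op 7: conn=26 S1=8 S2=48 S3=12 blocked=[]
Op 8: conn=10 S1=-8 S2=48 S3=12 blocked=[1]
Op 9: conn=-9 S1=-27 S2=48 S3=12 blocked=[1, 2, 3]
Op 10: conn=-9 S1=-27 S2=65 S3=12 blocked=[1, 2, 3]

Answer: -9 -27 65 12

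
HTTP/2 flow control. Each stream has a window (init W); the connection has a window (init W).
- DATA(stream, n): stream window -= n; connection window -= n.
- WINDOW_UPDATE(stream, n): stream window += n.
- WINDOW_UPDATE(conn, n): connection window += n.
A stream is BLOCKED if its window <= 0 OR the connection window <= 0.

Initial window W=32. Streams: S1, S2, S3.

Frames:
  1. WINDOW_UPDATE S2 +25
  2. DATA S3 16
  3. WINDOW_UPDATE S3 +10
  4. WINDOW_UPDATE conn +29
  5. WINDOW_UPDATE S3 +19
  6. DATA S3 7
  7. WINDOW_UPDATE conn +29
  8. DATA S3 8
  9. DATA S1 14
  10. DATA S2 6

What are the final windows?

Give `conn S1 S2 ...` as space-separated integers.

Answer: 39 18 51 30

Derivation:
Op 1: conn=32 S1=32 S2=57 S3=32 blocked=[]
Op 2: conn=16 S1=32 S2=57 S3=16 blocked=[]
Op 3: conn=16 S1=32 S2=57 S3=26 blocked=[]
Op 4: conn=45 S1=32 S2=57 S3=26 blocked=[]
Op 5: conn=45 S1=32 S2=57 S3=45 blocked=[]
Op 6: conn=38 S1=32 S2=57 S3=38 blocked=[]
Op 7: conn=67 S1=32 S2=57 S3=38 blocked=[]
Op 8: conn=59 S1=32 S2=57 S3=30 blocked=[]
Op 9: conn=45 S1=18 S2=57 S3=30 blocked=[]
Op 10: conn=39 S1=18 S2=51 S3=30 blocked=[]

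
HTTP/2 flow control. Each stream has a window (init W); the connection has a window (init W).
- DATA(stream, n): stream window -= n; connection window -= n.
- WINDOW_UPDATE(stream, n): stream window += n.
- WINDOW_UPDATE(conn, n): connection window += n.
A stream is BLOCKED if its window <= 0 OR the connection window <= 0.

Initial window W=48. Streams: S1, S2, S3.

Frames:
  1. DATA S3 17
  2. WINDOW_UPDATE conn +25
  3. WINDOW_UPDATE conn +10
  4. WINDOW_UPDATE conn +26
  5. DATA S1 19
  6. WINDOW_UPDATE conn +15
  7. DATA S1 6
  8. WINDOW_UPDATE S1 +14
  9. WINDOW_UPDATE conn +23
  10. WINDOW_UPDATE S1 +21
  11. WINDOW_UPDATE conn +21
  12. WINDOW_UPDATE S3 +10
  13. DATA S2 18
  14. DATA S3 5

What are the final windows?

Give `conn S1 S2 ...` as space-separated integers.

Answer: 103 58 30 36

Derivation:
Op 1: conn=31 S1=48 S2=48 S3=31 blocked=[]
Op 2: conn=56 S1=48 S2=48 S3=31 blocked=[]
Op 3: conn=66 S1=48 S2=48 S3=31 blocked=[]
Op 4: conn=92 S1=48 S2=48 S3=31 blocked=[]
Op 5: conn=73 S1=29 S2=48 S3=31 blocked=[]
Op 6: conn=88 S1=29 S2=48 S3=31 blocked=[]
Op 7: conn=82 S1=23 S2=48 S3=31 blocked=[]
Op 8: conn=82 S1=37 S2=48 S3=31 blocked=[]
Op 9: conn=105 S1=37 S2=48 S3=31 blocked=[]
Op 10: conn=105 S1=58 S2=48 S3=31 blocked=[]
Op 11: conn=126 S1=58 S2=48 S3=31 blocked=[]
Op 12: conn=126 S1=58 S2=48 S3=41 blocked=[]
Op 13: conn=108 S1=58 S2=30 S3=41 blocked=[]
Op 14: conn=103 S1=58 S2=30 S3=36 blocked=[]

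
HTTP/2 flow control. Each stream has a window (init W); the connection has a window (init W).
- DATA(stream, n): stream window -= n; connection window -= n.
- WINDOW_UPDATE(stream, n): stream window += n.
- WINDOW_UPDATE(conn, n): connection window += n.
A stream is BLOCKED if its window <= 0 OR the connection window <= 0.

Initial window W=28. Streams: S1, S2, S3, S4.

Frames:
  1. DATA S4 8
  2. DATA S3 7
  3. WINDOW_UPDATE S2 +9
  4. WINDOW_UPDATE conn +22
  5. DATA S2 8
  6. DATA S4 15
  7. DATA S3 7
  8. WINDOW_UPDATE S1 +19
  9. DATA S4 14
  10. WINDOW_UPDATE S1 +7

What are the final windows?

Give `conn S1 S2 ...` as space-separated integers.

Op 1: conn=20 S1=28 S2=28 S3=28 S4=20 blocked=[]
Op 2: conn=13 S1=28 S2=28 S3=21 S4=20 blocked=[]
Op 3: conn=13 S1=28 S2=37 S3=21 S4=20 blocked=[]
Op 4: conn=35 S1=28 S2=37 S3=21 S4=20 blocked=[]
Op 5: conn=27 S1=28 S2=29 S3=21 S4=20 blocked=[]
Op 6: conn=12 S1=28 S2=29 S3=21 S4=5 blocked=[]
Op 7: conn=5 S1=28 S2=29 S3=14 S4=5 blocked=[]
Op 8: conn=5 S1=47 S2=29 S3=14 S4=5 blocked=[]
Op 9: conn=-9 S1=47 S2=29 S3=14 S4=-9 blocked=[1, 2, 3, 4]
Op 10: conn=-9 S1=54 S2=29 S3=14 S4=-9 blocked=[1, 2, 3, 4]

Answer: -9 54 29 14 -9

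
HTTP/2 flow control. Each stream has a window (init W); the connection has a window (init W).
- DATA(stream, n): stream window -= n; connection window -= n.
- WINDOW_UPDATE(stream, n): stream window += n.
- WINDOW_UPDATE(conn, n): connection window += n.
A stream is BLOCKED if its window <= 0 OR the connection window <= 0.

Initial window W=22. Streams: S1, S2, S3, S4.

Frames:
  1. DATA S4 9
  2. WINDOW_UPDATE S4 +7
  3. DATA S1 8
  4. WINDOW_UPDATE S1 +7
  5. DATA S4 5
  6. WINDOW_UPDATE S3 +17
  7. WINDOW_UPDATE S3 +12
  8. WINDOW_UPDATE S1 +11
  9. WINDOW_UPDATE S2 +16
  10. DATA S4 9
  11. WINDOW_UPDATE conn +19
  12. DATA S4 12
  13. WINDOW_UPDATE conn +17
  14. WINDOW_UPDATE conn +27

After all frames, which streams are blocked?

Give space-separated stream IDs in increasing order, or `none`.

Answer: S4

Derivation:
Op 1: conn=13 S1=22 S2=22 S3=22 S4=13 blocked=[]
Op 2: conn=13 S1=22 S2=22 S3=22 S4=20 blocked=[]
Op 3: conn=5 S1=14 S2=22 S3=22 S4=20 blocked=[]
Op 4: conn=5 S1=21 S2=22 S3=22 S4=20 blocked=[]
Op 5: conn=0 S1=21 S2=22 S3=22 S4=15 blocked=[1, 2, 3, 4]
Op 6: conn=0 S1=21 S2=22 S3=39 S4=15 blocked=[1, 2, 3, 4]
Op 7: conn=0 S1=21 S2=22 S3=51 S4=15 blocked=[1, 2, 3, 4]
Op 8: conn=0 S1=32 S2=22 S3=51 S4=15 blocked=[1, 2, 3, 4]
Op 9: conn=0 S1=32 S2=38 S3=51 S4=15 blocked=[1, 2, 3, 4]
Op 10: conn=-9 S1=32 S2=38 S3=51 S4=6 blocked=[1, 2, 3, 4]
Op 11: conn=10 S1=32 S2=38 S3=51 S4=6 blocked=[]
Op 12: conn=-2 S1=32 S2=38 S3=51 S4=-6 blocked=[1, 2, 3, 4]
Op 13: conn=15 S1=32 S2=38 S3=51 S4=-6 blocked=[4]
Op 14: conn=42 S1=32 S2=38 S3=51 S4=-6 blocked=[4]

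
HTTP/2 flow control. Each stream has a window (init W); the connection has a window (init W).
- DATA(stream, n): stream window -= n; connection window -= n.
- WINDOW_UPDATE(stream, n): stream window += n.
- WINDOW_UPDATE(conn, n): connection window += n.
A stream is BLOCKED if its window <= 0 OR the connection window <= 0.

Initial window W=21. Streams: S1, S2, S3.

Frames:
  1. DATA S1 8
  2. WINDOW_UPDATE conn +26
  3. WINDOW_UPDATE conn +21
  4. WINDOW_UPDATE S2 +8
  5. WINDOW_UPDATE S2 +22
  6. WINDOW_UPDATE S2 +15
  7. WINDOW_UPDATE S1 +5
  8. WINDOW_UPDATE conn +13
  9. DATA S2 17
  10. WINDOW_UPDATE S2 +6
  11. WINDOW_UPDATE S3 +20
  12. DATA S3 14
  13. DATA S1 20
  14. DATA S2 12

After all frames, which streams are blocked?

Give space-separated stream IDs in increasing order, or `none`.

Answer: S1

Derivation:
Op 1: conn=13 S1=13 S2=21 S3=21 blocked=[]
Op 2: conn=39 S1=13 S2=21 S3=21 blocked=[]
Op 3: conn=60 S1=13 S2=21 S3=21 blocked=[]
Op 4: conn=60 S1=13 S2=29 S3=21 blocked=[]
Op 5: conn=60 S1=13 S2=51 S3=21 blocked=[]
Op 6: conn=60 S1=13 S2=66 S3=21 blocked=[]
Op 7: conn=60 S1=18 S2=66 S3=21 blocked=[]
Op 8: conn=73 S1=18 S2=66 S3=21 blocked=[]
Op 9: conn=56 S1=18 S2=49 S3=21 blocked=[]
Op 10: conn=56 S1=18 S2=55 S3=21 blocked=[]
Op 11: conn=56 S1=18 S2=55 S3=41 blocked=[]
Op 12: conn=42 S1=18 S2=55 S3=27 blocked=[]
Op 13: conn=22 S1=-2 S2=55 S3=27 blocked=[1]
Op 14: conn=10 S1=-2 S2=43 S3=27 blocked=[1]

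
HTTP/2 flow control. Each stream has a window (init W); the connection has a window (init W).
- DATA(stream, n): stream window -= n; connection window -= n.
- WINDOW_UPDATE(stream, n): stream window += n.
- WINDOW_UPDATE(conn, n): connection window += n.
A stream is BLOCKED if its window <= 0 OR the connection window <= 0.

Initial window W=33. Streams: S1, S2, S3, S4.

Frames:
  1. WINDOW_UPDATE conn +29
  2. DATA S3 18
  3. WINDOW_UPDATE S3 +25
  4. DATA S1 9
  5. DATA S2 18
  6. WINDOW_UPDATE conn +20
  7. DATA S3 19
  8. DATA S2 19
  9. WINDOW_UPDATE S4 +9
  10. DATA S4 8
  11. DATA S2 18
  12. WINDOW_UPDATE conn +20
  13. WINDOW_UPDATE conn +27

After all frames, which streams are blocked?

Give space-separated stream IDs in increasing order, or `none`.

Answer: S2

Derivation:
Op 1: conn=62 S1=33 S2=33 S3=33 S4=33 blocked=[]
Op 2: conn=44 S1=33 S2=33 S3=15 S4=33 blocked=[]
Op 3: conn=44 S1=33 S2=33 S3=40 S4=33 blocked=[]
Op 4: conn=35 S1=24 S2=33 S3=40 S4=33 blocked=[]
Op 5: conn=17 S1=24 S2=15 S3=40 S4=33 blocked=[]
Op 6: conn=37 S1=24 S2=15 S3=40 S4=33 blocked=[]
Op 7: conn=18 S1=24 S2=15 S3=21 S4=33 blocked=[]
Op 8: conn=-1 S1=24 S2=-4 S3=21 S4=33 blocked=[1, 2, 3, 4]
Op 9: conn=-1 S1=24 S2=-4 S3=21 S4=42 blocked=[1, 2, 3, 4]
Op 10: conn=-9 S1=24 S2=-4 S3=21 S4=34 blocked=[1, 2, 3, 4]
Op 11: conn=-27 S1=24 S2=-22 S3=21 S4=34 blocked=[1, 2, 3, 4]
Op 12: conn=-7 S1=24 S2=-22 S3=21 S4=34 blocked=[1, 2, 3, 4]
Op 13: conn=20 S1=24 S2=-22 S3=21 S4=34 blocked=[2]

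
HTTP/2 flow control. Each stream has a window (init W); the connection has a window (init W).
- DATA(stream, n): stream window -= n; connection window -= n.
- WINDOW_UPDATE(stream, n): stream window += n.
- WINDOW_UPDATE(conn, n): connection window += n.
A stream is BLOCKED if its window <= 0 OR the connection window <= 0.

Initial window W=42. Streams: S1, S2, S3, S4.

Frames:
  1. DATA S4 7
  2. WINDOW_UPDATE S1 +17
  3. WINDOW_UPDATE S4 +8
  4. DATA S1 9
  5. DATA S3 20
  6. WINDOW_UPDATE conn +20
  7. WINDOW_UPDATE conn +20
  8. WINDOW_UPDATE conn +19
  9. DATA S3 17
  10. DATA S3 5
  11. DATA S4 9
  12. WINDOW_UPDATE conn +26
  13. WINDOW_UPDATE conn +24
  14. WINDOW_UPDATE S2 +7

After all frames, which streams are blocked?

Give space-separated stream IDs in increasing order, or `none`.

Answer: S3

Derivation:
Op 1: conn=35 S1=42 S2=42 S3=42 S4=35 blocked=[]
Op 2: conn=35 S1=59 S2=42 S3=42 S4=35 blocked=[]
Op 3: conn=35 S1=59 S2=42 S3=42 S4=43 blocked=[]
Op 4: conn=26 S1=50 S2=42 S3=42 S4=43 blocked=[]
Op 5: conn=6 S1=50 S2=42 S3=22 S4=43 blocked=[]
Op 6: conn=26 S1=50 S2=42 S3=22 S4=43 blocked=[]
Op 7: conn=46 S1=50 S2=42 S3=22 S4=43 blocked=[]
Op 8: conn=65 S1=50 S2=42 S3=22 S4=43 blocked=[]
Op 9: conn=48 S1=50 S2=42 S3=5 S4=43 blocked=[]
Op 10: conn=43 S1=50 S2=42 S3=0 S4=43 blocked=[3]
Op 11: conn=34 S1=50 S2=42 S3=0 S4=34 blocked=[3]
Op 12: conn=60 S1=50 S2=42 S3=0 S4=34 blocked=[3]
Op 13: conn=84 S1=50 S2=42 S3=0 S4=34 blocked=[3]
Op 14: conn=84 S1=50 S2=49 S3=0 S4=34 blocked=[3]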